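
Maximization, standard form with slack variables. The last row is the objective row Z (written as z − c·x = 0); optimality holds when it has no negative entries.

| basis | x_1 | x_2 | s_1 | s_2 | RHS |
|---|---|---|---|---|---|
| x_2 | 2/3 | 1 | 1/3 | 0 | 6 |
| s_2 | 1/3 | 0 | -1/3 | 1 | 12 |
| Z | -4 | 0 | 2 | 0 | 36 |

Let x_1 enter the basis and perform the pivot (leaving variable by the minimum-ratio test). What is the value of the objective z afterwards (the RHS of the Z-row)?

72

Ratio test on column x_1 — row 1: 6/(2/3) = 9; row 2: 12/(1/3) = 36. Minimum is 9 at row 1 (x_2 leaves); pivot element 2/3.
Pivot on row 1; the Z-row RHS becomes 36 − (-4)·9 = 72.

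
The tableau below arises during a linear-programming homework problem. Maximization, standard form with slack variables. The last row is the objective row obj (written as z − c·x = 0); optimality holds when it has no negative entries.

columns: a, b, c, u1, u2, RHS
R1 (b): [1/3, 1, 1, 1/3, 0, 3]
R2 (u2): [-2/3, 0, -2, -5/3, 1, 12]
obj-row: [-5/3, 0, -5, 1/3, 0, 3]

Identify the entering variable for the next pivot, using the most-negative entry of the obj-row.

c

Negative obj-row entries: a: -5/3, c: -5.
The most negative is -5 in column c, so c enters.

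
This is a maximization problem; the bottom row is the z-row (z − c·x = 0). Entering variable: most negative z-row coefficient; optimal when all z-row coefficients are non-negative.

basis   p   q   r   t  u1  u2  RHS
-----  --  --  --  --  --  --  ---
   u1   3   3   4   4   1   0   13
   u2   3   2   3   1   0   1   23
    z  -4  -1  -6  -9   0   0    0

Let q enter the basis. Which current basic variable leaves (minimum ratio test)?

u1

Column q entries and ratios — u1: 13/3 = 13/3; u2: 23/2 = 23/2.
Smallest ratio is 13/3 in the row of u1, so u1 leaves.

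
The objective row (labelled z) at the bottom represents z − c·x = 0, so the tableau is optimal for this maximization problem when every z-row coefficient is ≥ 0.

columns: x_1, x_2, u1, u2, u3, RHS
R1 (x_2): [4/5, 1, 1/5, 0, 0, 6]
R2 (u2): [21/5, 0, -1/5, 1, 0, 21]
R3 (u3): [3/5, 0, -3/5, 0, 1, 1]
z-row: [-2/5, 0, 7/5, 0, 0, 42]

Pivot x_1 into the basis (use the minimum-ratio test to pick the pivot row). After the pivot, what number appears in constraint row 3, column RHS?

5/3

Ratio test on column x_1 — row 1: 6/(4/5) = 15/2; row 2: 21/(21/5) = 5; row 3: 1/(3/5) = 5/3. Minimum is 5/3 at row 3 (u3 leaves); pivot element 3/5.
Divide row 3 by 3/5; eliminate column x_1 from the other rows.
In the new row 3, the RHS entry is the old entry divided by the pivot: 1/(3/5) = 5/3.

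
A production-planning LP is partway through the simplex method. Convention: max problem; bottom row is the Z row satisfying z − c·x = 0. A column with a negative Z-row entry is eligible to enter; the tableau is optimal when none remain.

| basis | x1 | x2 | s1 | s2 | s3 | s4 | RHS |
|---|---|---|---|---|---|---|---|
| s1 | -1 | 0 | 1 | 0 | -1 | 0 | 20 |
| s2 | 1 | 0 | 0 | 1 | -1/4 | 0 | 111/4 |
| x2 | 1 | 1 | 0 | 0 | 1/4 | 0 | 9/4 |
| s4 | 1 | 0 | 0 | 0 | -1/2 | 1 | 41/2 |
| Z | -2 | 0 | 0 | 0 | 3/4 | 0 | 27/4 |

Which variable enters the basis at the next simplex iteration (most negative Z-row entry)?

Negative Z-row entries: x1: -2.
The most negative is -2 in column x1, so x1 enters.

x1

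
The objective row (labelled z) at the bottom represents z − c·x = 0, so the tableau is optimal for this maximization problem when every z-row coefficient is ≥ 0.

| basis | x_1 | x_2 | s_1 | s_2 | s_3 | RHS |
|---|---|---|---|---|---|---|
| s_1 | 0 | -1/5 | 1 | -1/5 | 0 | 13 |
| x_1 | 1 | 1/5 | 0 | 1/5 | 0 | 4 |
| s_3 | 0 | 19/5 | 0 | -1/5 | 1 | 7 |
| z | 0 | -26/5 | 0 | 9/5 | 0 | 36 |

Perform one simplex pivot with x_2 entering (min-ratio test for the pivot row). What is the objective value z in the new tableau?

Ratio test on column x_2 — row 1: entry -1/5 ≤ 0; row 2: 4/(1/5) = 20; row 3: 7/(19/5) = 35/19. Minimum is 35/19 at row 3 (s_3 leaves); pivot element 19/5.
Pivot on row 3; the z-row RHS becomes 36 − (-26/5)·(35/19) = 866/19.

866/19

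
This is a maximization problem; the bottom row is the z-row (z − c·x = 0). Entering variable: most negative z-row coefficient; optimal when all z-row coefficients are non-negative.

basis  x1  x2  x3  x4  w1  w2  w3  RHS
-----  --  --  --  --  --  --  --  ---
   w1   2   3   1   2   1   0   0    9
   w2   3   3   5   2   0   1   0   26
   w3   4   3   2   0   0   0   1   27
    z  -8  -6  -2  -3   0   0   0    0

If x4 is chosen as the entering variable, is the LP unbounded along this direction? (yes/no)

no

Column x4 has positive entries in row(s) 1, 2, so the ratio test bounds it — not unbounded.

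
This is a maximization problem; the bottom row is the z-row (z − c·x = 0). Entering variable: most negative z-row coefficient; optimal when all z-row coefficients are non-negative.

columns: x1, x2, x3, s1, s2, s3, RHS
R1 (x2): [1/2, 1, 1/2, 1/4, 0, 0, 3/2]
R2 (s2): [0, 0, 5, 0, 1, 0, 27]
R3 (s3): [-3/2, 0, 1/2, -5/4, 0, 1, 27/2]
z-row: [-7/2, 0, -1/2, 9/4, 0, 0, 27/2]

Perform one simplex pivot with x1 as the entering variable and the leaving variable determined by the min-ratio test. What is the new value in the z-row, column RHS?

24

Ratio test on column x1 — row 1: (3/2)/(1/2) = 3; row 2: entry 0 ≤ 0; row 3: entry -3/2 ≤ 0. Minimum is 3 at row 1 (x2 leaves); pivot element 1/2.
Divide row 1 by 1/2; eliminate column x1 from the other rows.
z-row update in column RHS: 27/2 − (-7/2)·3 = 24.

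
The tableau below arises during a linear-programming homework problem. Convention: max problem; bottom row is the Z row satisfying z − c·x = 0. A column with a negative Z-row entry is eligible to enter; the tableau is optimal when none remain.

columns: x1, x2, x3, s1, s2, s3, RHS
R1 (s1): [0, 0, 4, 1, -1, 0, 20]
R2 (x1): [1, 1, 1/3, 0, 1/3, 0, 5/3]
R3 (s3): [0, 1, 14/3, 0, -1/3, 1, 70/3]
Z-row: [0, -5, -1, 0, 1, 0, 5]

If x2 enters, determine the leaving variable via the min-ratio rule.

Column x2 entries and ratios — s1: 0 ≤ 0, skip; x1: (5/3)/1 = 5/3; s3: (70/3)/1 = 70/3.
Smallest ratio is 5/3 in the row of x1, so x1 leaves.

x1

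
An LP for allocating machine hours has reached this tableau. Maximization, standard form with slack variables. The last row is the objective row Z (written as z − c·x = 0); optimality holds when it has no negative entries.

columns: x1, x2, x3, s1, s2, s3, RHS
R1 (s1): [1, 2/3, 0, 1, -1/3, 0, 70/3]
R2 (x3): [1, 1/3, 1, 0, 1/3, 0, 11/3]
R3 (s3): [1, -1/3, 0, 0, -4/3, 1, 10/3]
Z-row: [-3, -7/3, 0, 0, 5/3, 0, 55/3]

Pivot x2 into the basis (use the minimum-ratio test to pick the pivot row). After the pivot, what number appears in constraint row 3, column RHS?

Ratio test on column x2 — row 1: (70/3)/(2/3) = 35; row 2: (11/3)/(1/3) = 11; row 3: entry -1/3 ≤ 0. Minimum is 11 at row 2 (x3 leaves); pivot element 1/3.
Divide row 2 by 1/3; eliminate column x2 from the other rows.
Row 3 update in column RHS: 10/3 − (-1/3)·11 = 7.

7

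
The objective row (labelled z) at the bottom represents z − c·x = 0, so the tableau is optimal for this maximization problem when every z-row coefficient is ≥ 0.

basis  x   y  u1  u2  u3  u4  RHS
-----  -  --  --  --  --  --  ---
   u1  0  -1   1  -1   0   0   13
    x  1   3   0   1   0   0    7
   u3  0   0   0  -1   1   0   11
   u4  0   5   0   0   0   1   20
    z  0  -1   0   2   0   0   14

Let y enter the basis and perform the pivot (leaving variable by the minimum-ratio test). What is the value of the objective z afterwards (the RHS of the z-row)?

Ratio test on column y — row 1: entry -1 ≤ 0; row 2: 7/3 = 7/3; row 3: entry 0 ≤ 0; row 4: 20/5 = 4. Minimum is 7/3 at row 2 (x leaves); pivot element 3.
Pivot on row 2; the z-row RHS becomes 14 − (-1)·(7/3) = 49/3.

49/3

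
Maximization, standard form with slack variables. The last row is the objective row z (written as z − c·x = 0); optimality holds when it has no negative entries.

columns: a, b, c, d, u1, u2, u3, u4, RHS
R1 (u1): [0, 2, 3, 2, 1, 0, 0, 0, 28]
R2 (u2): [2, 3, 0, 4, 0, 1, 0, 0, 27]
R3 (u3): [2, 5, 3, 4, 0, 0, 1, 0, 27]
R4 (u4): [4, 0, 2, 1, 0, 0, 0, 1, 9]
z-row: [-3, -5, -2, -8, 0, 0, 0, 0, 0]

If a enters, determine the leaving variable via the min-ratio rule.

u4

Column a entries and ratios — u1: 0 ≤ 0, skip; u2: 27/2 = 27/2; u3: 27/2 = 27/2; u4: 9/4 = 9/4.
Smallest ratio is 9/4 in the row of u4, so u4 leaves.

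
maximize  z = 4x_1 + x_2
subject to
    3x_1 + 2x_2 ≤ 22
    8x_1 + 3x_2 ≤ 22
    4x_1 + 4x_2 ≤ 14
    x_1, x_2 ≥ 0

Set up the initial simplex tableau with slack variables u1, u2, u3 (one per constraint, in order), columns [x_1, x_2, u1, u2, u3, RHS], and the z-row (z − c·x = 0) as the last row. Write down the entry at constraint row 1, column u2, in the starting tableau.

Slack u2 belongs to constraint 2; its column is the unit vector e_2, so the entry in row 1 is 0.

0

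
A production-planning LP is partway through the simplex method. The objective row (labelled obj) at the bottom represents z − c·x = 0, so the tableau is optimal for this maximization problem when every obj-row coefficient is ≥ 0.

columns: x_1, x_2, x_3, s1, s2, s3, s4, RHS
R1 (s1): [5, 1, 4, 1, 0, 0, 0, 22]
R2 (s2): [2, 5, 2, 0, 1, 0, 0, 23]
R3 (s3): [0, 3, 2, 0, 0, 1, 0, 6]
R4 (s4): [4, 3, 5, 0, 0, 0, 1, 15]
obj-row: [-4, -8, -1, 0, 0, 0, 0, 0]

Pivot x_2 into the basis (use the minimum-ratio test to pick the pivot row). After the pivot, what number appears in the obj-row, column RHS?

16

Ratio test on column x_2 — row 1: 22/1 = 22; row 2: 23/5 = 23/5; row 3: 6/3 = 2; row 4: 15/3 = 5. Minimum is 2 at row 3 (s3 leaves); pivot element 3.
Divide row 3 by 3; eliminate column x_2 from the other rows.
obj-row update in column RHS: 0 − (-8)·2 = 16.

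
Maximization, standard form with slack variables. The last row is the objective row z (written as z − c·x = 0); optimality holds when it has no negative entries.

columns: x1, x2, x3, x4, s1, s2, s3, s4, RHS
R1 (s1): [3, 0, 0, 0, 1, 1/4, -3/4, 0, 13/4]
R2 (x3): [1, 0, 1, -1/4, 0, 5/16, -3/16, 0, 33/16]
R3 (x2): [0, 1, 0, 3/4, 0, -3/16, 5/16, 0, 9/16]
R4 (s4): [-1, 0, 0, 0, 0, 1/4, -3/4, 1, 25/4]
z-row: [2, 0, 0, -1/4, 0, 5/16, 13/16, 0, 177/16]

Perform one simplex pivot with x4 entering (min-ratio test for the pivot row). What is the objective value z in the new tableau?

Ratio test on column x4 — row 1: entry 0 ≤ 0; row 2: entry -1/4 ≤ 0; row 3: (9/16)/(3/4) = 3/4; row 4: entry 0 ≤ 0. Minimum is 3/4 at row 3 (x2 leaves); pivot element 3/4.
Pivot on row 3; the z-row RHS becomes 177/16 − (-1/4)·(3/4) = 45/4.

45/4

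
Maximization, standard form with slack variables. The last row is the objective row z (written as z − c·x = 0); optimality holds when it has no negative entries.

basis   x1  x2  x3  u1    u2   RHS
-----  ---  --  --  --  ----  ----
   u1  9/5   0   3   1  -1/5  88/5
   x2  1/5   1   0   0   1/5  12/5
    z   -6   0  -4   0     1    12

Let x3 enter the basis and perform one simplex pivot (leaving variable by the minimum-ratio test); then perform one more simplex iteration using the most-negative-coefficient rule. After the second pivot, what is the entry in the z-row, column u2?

Ratio test on column x3 — row 1: (88/5)/3 = 88/15; row 2: entry 0 ≤ 0. Minimum is 88/15 at row 1 (u1 leaves); pivot element 3.
Divide row 1 by 3; eliminate column x3 from the other rows.
Second iteration: most negative z-row entry is -18/5 in column x1, so x1 enters.
Ratio test on column x1 — row 1: (88/15)/(3/5) = 88/9; row 2: (12/5)/(1/5) = 12. Minimum is 88/9 at row 1 (x3 leaves); pivot element 3/5.
Divide row 1 by 3/5; eliminate column x1 from the other rows.
After both pivots, the entry at the z-row, column u2 is 1/3.

1/3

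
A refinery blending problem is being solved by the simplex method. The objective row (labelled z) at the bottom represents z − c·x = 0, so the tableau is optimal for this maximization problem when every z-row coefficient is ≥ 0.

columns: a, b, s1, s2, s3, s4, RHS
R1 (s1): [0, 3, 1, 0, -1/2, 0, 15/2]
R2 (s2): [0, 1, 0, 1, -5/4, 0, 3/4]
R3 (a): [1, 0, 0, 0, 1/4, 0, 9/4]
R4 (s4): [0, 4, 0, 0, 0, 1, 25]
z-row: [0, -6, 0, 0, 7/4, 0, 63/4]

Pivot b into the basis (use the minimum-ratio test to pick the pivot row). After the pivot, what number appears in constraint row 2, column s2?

Ratio test on column b — row 1: (15/2)/3 = 5/2; row 2: (3/4)/1 = 3/4; row 3: entry 0 ≤ 0; row 4: 25/4 = 25/4. Minimum is 3/4 at row 2 (s2 leaves); pivot element 1.
Divide row 2 by 1; eliminate column b from the other rows.
In the new row 2, the s2 entry is the old entry divided by the pivot: 1/1 = 1.

1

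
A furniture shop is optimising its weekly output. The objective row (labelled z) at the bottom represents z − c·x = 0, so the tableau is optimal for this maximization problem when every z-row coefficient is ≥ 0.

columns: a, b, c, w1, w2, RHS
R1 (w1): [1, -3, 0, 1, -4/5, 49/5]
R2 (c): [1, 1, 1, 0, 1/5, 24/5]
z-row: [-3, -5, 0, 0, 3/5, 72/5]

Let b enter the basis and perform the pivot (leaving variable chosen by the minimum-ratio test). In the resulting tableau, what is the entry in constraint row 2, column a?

1

Ratio test on column b — row 1: entry -3 ≤ 0; row 2: (24/5)/1 = 24/5. Minimum is 24/5 at row 2 (c leaves); pivot element 1.
Divide row 2 by 1; eliminate column b from the other rows.
In the new row 2, the a entry is the old entry divided by the pivot: 1/1 = 1.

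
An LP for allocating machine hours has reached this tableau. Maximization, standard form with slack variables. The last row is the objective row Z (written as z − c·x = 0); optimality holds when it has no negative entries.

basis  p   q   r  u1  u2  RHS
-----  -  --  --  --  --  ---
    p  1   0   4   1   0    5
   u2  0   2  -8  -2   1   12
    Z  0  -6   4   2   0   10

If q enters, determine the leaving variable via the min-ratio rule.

Column q entries and ratios — p: 0 ≤ 0, skip; u2: 12/2 = 6.
Smallest ratio is 6 in the row of u2, so u2 leaves.

u2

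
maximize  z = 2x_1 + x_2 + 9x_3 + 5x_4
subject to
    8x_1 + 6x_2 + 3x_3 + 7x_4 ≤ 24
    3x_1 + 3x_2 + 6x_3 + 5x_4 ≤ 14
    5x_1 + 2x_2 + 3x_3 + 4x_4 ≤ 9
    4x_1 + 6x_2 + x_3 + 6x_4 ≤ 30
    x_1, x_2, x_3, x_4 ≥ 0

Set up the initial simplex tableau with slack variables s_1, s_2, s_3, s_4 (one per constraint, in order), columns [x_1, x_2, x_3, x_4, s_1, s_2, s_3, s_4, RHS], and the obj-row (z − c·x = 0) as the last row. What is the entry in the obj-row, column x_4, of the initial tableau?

The obj-row carries the negated objective coefficients: the x_4 entry is -5.

-5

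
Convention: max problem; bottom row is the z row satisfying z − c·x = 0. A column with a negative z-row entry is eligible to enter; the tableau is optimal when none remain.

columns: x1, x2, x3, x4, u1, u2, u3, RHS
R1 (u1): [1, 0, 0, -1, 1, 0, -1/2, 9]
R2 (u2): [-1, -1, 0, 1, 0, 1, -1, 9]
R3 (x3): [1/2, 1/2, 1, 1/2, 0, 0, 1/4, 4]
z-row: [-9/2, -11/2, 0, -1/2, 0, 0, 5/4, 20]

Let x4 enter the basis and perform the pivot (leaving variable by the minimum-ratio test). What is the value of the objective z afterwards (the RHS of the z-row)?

24

Ratio test on column x4 — row 1: entry -1 ≤ 0; row 2: 9/1 = 9; row 3: 4/(1/2) = 8. Minimum is 8 at row 3 (x3 leaves); pivot element 1/2.
Pivot on row 3; the z-row RHS becomes 20 − (-1/2)·8 = 24.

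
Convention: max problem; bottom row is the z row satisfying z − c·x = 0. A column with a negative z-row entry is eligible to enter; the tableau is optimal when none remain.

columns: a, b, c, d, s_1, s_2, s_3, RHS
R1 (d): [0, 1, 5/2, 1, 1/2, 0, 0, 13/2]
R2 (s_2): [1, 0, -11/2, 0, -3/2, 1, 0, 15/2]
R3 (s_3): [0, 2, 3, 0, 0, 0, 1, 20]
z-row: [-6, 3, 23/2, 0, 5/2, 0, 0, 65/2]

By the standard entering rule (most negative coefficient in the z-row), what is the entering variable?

Negative z-row entries: a: -6.
The most negative is -6 in column a, so a enters.

a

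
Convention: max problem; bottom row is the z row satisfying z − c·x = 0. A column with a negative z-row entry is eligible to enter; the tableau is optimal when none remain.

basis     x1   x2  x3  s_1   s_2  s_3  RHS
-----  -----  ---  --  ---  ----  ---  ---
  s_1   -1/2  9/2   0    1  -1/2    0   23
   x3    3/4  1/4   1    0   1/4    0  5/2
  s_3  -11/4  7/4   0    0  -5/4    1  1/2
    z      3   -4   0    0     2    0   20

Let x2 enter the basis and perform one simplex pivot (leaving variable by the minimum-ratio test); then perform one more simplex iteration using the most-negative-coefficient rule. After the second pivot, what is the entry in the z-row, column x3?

23/8

Ratio test on column x2 — row 1: 23/(9/2) = 46/9; row 2: (5/2)/(1/4) = 10; row 3: (1/2)/(7/4) = 2/7. Minimum is 2/7 at row 3 (s_3 leaves); pivot element 7/4.
Divide row 3 by 7/4; eliminate column x2 from the other rows.
Second iteration: most negative z-row entry is -23/7 in column x1, so x1 enters.
Ratio test on column x1 — row 1: (152/7)/(46/7) = 76/23; row 2: (17/7)/(8/7) = 17/8; row 3: entry -11/7 ≤ 0. Minimum is 17/8 at row 2 (x3 leaves); pivot element 8/7.
Divide row 2 by 8/7; eliminate column x1 from the other rows.
After both pivots, the entry at the z-row, column x3 is 23/8.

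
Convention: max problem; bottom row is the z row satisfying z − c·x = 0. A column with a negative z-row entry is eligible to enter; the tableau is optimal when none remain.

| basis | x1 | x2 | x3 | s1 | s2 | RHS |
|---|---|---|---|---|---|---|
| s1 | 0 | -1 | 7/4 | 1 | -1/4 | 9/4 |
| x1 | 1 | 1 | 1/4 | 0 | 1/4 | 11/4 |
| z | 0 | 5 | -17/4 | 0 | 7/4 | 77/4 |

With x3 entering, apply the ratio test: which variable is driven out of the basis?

s1

Column x3 entries and ratios — s1: (9/4)/(7/4) = 9/7; x1: (11/4)/(1/4) = 11.
Smallest ratio is 9/7 in the row of s1, so s1 leaves.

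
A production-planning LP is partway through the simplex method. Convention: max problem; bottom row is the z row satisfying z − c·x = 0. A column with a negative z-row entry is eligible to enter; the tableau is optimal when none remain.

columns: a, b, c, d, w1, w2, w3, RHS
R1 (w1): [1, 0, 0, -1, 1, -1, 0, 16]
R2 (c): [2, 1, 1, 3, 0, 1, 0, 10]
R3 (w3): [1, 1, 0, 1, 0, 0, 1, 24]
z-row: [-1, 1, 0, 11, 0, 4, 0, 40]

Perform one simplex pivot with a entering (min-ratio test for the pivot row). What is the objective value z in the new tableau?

45

Ratio test on column a — row 1: 16/1 = 16; row 2: 10/2 = 5; row 3: 24/1 = 24. Minimum is 5 at row 2 (c leaves); pivot element 2.
Pivot on row 2; the z-row RHS becomes 40 − (-1)·5 = 45.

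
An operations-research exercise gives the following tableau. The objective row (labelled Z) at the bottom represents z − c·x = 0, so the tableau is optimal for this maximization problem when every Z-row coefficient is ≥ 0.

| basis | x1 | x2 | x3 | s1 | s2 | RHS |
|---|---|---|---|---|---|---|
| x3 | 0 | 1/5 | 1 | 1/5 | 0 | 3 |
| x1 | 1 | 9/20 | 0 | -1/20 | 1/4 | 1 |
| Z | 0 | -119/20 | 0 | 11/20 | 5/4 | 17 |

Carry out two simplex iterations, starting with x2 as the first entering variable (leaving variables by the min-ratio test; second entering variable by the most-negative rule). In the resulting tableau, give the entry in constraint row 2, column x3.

1/2

Ratio test on column x2 — row 1: 3/(1/5) = 15; row 2: 1/(9/20) = 20/9. Minimum is 20/9 at row 2 (x1 leaves); pivot element 9/20.
Divide row 2 by 9/20; eliminate column x2 from the other rows.
Second iteration: most negative Z-row entry is -1/9 in column s1, so s1 enters.
Ratio test on column s1 — row 1: (23/9)/(2/9) = 23/2; row 2: entry -1/9 ≤ 0. Minimum is 23/2 at row 1 (x3 leaves); pivot element 2/9.
Divide row 1 by 2/9; eliminate column s1 from the other rows.
After both pivots, the entry at constraint row 2, column x3 is 1/2.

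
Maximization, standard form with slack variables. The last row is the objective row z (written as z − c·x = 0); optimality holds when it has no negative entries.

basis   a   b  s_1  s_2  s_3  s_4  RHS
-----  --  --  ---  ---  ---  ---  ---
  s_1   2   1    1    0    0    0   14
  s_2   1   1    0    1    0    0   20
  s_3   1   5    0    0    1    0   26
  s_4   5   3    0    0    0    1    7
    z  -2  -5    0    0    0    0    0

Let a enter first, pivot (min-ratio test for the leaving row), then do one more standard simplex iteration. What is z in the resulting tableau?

Ratio test on column a — row 1: 14/2 = 7; row 2: 20/1 = 20; row 3: 26/1 = 26; row 4: 7/5 = 7/5. Minimum is 7/5 at row 4 (s_4 leaves); pivot element 5.
Pivot on row 4; the z-row RHS becomes 0 − (-2)·(7/5) = 14/5.
Next entering variable (most negative z-row entry -19/5): b.
Ratio test on column b — row 1: entry -1/5 ≤ 0; row 2: (93/5)/(2/5) = 93/2; row 3: (123/5)/(22/5) = 123/22; row 4: (7/5)/(3/5) = 7/3. Minimum is 7/3 at row 4 (a leaves); pivot element 3/5.
After the second pivot the z-row RHS is 14/5 − (-19/5)·(7/3) = 35/3.

35/3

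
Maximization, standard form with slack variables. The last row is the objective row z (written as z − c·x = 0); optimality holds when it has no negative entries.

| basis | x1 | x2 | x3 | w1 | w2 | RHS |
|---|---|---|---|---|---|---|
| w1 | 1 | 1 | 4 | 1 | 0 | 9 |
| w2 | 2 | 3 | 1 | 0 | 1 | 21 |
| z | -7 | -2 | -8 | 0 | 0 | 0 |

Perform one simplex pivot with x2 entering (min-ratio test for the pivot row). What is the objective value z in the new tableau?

Ratio test on column x2 — row 1: 9/1 = 9; row 2: 21/3 = 7. Minimum is 7 at row 2 (w2 leaves); pivot element 3.
Pivot on row 2; the z-row RHS becomes 0 − (-2)·7 = 14.

14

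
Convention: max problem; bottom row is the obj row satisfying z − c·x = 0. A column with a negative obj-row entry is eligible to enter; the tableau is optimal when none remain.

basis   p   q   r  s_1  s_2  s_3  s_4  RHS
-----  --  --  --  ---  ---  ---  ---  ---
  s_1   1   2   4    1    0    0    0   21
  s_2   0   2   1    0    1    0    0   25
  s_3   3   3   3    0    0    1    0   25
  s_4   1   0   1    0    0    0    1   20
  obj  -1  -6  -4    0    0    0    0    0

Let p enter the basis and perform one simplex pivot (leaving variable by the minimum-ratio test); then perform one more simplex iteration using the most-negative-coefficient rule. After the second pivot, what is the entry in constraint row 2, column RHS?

Ratio test on column p — row 1: 21/1 = 21; row 2: entry 0 ≤ 0; row 3: 25/3 = 25/3; row 4: 20/1 = 20. Minimum is 25/3 at row 3 (s_3 leaves); pivot element 3.
Divide row 3 by 3; eliminate column p from the other rows.
Second iteration: most negative obj-row entry is -5 in column q, so q enters.
Ratio test on column q — row 1: (38/3)/1 = 38/3; row 2: 25/2 = 25/2; row 3: (25/3)/1 = 25/3; row 4: entry -1 ≤ 0. Minimum is 25/3 at row 3 (p leaves); pivot element 1.
Divide row 3 by 1; eliminate column q from the other rows.
After both pivots, the entry at constraint row 2, column RHS is 25/3.

25/3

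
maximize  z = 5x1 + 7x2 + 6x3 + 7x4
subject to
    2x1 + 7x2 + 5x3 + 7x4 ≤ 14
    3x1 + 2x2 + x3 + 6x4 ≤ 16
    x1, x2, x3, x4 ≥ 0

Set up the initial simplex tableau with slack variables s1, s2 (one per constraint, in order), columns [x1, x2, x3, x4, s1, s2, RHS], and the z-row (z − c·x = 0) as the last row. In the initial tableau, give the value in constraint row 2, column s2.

Slack s2 belongs to constraint 2; its column is the unit vector e_2, so the entry in row 2 is 1.

1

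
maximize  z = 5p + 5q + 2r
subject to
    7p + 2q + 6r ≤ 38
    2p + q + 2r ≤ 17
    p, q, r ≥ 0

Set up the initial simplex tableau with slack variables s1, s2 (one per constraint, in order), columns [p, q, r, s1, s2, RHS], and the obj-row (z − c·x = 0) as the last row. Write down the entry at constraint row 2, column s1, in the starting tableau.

Slack s1 belongs to constraint 1; its column is the unit vector e_1, so the entry in row 2 is 0.

0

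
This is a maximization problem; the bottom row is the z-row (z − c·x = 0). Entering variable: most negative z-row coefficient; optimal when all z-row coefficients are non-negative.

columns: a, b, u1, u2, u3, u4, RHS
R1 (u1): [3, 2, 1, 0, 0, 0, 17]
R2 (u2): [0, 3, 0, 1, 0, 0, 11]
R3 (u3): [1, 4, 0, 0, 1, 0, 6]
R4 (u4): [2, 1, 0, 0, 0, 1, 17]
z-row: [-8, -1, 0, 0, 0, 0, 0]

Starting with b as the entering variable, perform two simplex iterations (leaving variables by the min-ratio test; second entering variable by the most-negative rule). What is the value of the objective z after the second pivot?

Ratio test on column b — row 1: 17/2 = 17/2; row 2: 11/3 = 11/3; row 3: 6/4 = 3/2; row 4: 17/1 = 17. Minimum is 3/2 at row 3 (u3 leaves); pivot element 4.
Pivot on row 3; the z-row RHS becomes 0 − (-1)·(3/2) = 3/2.
Next entering variable (most negative z-row entry -31/4): a.
Ratio test on column a — row 1: 14/(5/2) = 28/5; row 2: entry -3/4 ≤ 0; row 3: (3/2)/(1/4) = 6; row 4: (31/2)/(7/4) = 62/7. Minimum is 28/5 at row 1 (u1 leaves); pivot element 5/2.
After the second pivot the z-row RHS is 3/2 − (-31/4)·(28/5) = 449/10.

449/10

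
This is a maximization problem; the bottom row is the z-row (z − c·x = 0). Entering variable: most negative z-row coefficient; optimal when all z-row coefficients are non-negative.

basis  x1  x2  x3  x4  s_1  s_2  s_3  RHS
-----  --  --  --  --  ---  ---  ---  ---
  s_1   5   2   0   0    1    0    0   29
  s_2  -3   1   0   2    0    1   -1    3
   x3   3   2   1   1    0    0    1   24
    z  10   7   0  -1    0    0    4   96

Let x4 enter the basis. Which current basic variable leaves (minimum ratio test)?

Column x4 entries and ratios — s_1: 0 ≤ 0, skip; s_2: 3/2 = 3/2; x3: 24/1 = 24.
Smallest ratio is 3/2 in the row of s_2, so s_2 leaves.

s_2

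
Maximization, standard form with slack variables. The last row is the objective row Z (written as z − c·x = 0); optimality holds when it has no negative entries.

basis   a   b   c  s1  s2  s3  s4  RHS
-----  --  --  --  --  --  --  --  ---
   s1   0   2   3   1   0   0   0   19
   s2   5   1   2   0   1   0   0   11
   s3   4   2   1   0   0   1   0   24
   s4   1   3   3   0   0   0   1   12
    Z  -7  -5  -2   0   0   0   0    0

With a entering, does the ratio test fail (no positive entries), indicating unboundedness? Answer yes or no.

no

Column a has positive entries in row(s) 2, 3, 4, so the ratio test bounds it — not unbounded.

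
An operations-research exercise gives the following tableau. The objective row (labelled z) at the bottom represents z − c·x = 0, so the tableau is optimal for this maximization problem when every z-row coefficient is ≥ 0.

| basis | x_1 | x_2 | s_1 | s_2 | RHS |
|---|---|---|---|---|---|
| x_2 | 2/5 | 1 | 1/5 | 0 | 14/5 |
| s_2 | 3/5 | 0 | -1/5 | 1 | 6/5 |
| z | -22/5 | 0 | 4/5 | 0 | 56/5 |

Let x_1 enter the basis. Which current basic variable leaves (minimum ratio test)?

s_2

Column x_1 entries and ratios — x_2: (14/5)/(2/5) = 7; s_2: (6/5)/(3/5) = 2.
Smallest ratio is 2 in the row of s_2, so s_2 leaves.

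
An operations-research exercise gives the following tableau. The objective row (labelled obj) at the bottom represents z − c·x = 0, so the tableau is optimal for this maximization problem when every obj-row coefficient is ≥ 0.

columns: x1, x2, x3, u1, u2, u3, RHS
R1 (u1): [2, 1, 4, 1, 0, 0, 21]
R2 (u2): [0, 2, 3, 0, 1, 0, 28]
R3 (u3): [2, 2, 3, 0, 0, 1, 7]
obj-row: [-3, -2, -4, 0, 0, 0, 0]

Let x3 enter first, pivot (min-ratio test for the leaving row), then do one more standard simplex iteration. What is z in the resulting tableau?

Ratio test on column x3 — row 1: 21/4 = 21/4; row 2: 28/3 = 28/3; row 3: 7/3 = 7/3. Minimum is 7/3 at row 3 (u3 leaves); pivot element 3.
Pivot on row 3; the obj-row RHS becomes 0 − (-4)·(7/3) = 28/3.
Next entering variable (most negative obj-row entry -1/3): x1.
Ratio test on column x1 — row 1: entry -2/3 ≤ 0; row 2: entry -2 ≤ 0; row 3: (7/3)/(2/3) = 7/2. Minimum is 7/2 at row 3 (x3 leaves); pivot element 2/3.
After the second pivot the obj-row RHS is 28/3 − (-1/3)·(7/2) = 21/2.

21/2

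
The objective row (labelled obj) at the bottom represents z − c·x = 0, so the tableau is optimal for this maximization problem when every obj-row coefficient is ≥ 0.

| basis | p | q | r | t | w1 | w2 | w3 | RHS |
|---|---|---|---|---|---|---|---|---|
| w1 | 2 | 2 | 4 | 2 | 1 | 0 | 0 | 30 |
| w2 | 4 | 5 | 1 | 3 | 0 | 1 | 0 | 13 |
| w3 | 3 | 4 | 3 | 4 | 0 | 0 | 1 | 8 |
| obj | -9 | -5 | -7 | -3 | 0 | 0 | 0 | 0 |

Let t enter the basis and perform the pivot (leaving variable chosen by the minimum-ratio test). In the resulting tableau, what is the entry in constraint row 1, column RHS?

Ratio test on column t — row 1: 30/2 = 15; row 2: 13/3 = 13/3; row 3: 8/4 = 2. Minimum is 2 at row 3 (w3 leaves); pivot element 4.
Divide row 3 by 4; eliminate column t from the other rows.
Row 1 update in column RHS: 30 − 2·2 = 26.

26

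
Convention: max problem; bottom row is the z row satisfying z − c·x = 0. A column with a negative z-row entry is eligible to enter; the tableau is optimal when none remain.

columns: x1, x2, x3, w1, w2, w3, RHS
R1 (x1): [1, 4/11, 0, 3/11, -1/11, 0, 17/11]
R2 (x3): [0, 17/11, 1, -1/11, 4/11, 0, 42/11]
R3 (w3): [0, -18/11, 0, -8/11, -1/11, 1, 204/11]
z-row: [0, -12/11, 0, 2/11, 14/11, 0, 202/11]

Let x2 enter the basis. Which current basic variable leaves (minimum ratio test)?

x3

Column x2 entries and ratios — x1: (17/11)/(4/11) = 17/4; x3: (42/11)/(17/11) = 42/17; w3: -18/11 ≤ 0, skip.
Smallest ratio is 42/17 in the row of x3, so x3 leaves.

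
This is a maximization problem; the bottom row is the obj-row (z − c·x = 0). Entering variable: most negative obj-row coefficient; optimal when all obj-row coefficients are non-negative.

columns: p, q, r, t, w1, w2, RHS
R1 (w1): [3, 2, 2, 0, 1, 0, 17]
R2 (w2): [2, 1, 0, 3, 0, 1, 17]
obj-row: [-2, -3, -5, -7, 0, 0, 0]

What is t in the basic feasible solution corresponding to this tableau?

0

t is not in the basis, so in the current basic feasible solution t = 0.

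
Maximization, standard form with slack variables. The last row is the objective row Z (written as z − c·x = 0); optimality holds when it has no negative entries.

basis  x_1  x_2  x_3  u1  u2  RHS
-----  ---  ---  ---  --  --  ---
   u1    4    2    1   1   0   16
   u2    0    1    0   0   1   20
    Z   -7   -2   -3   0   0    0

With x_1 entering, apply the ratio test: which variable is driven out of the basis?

Column x_1 entries and ratios — u1: 16/4 = 4; u2: 0 ≤ 0, skip.
Smallest ratio is 4 in the row of u1, so u1 leaves.

u1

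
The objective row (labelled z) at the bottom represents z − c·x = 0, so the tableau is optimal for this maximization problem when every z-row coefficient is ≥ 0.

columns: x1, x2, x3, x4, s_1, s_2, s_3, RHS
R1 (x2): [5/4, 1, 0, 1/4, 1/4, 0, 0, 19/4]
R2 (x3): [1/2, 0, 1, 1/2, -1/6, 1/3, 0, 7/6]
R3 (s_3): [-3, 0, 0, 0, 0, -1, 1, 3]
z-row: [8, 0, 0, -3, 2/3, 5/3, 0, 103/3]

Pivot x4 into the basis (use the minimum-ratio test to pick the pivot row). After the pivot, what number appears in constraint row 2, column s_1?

-1/3

Ratio test on column x4 — row 1: (19/4)/(1/4) = 19; row 2: (7/6)/(1/2) = 7/3; row 3: entry 0 ≤ 0. Minimum is 7/3 at row 2 (x3 leaves); pivot element 1/2.
Divide row 2 by 1/2; eliminate column x4 from the other rows.
In the new row 2, the s_1 entry is the old entry divided by the pivot: (-1/6)/(1/2) = -1/3.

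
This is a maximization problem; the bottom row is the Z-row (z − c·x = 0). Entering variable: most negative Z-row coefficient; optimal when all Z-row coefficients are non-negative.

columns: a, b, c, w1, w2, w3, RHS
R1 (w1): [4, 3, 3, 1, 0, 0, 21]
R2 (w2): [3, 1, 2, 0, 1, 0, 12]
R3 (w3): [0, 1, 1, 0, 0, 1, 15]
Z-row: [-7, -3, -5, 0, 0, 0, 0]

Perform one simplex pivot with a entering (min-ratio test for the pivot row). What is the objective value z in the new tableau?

Ratio test on column a — row 1: 21/4 = 21/4; row 2: 12/3 = 4; row 3: entry 0 ≤ 0. Minimum is 4 at row 2 (w2 leaves); pivot element 3.
Pivot on row 2; the Z-row RHS becomes 0 − (-7)·4 = 28.

28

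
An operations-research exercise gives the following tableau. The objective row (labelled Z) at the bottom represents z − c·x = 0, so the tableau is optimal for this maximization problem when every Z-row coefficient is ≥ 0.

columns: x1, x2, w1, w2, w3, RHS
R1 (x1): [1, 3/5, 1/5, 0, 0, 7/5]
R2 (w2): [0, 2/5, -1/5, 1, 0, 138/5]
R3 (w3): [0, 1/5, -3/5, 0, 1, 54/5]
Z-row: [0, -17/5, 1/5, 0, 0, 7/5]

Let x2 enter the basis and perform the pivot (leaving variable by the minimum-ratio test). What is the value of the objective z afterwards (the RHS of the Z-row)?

Ratio test on column x2 — row 1: (7/5)/(3/5) = 7/3; row 2: (138/5)/(2/5) = 69; row 3: (54/5)/(1/5) = 54. Minimum is 7/3 at row 1 (x1 leaves); pivot element 3/5.
Pivot on row 1; the Z-row RHS becomes 7/5 − (-17/5)·(7/3) = 28/3.

28/3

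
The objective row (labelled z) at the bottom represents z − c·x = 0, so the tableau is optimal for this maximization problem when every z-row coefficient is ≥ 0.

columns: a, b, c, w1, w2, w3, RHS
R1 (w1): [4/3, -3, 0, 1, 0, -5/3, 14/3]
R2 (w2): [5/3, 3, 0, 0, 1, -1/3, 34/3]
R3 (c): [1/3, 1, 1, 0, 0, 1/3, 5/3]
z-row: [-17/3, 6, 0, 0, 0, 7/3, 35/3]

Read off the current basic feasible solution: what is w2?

w2 is basic (row 2); its value is the RHS of that row, 34/3.

34/3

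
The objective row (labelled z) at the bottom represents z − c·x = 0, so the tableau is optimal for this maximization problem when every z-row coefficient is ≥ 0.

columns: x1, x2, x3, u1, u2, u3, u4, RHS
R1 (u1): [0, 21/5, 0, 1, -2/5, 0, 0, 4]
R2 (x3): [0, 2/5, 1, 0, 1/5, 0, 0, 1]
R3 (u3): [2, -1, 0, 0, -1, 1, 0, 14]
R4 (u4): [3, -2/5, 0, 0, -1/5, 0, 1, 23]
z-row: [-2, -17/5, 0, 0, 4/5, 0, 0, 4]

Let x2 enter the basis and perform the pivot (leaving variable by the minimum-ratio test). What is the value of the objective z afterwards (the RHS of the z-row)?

152/21

Ratio test on column x2 — row 1: 4/(21/5) = 20/21; row 2: 1/(2/5) = 5/2; row 3: entry -1 ≤ 0; row 4: entry -2/5 ≤ 0. Minimum is 20/21 at row 1 (u1 leaves); pivot element 21/5.
Pivot on row 1; the z-row RHS becomes 4 − (-17/5)·(20/21) = 152/21.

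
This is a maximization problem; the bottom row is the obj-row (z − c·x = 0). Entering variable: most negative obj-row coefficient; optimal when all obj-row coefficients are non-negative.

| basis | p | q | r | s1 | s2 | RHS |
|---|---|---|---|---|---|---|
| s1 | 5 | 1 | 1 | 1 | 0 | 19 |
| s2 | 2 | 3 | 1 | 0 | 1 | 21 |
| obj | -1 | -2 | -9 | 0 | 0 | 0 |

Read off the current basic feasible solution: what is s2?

s2 is basic (row 2); its value is the RHS of that row, 21.

21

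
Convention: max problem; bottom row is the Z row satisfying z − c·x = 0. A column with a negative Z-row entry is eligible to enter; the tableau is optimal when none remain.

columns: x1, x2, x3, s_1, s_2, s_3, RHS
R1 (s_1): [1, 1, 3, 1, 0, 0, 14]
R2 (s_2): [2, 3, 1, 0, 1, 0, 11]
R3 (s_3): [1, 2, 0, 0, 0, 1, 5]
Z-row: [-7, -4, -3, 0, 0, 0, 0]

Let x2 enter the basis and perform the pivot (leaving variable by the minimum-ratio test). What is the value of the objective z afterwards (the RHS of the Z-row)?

10

Ratio test on column x2 — row 1: 14/1 = 14; row 2: 11/3 = 11/3; row 3: 5/2 = 5/2. Minimum is 5/2 at row 3 (s_3 leaves); pivot element 2.
Pivot on row 3; the Z-row RHS becomes 0 − (-4)·(5/2) = 10.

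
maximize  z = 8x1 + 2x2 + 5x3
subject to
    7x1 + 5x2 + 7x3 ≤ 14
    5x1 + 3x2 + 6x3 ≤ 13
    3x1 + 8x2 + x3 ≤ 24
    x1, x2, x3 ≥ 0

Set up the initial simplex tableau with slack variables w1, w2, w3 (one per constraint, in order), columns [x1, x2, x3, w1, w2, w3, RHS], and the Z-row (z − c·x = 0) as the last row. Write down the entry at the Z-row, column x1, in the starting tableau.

The Z-row carries the negated objective coefficients: the x1 entry is -8.

-8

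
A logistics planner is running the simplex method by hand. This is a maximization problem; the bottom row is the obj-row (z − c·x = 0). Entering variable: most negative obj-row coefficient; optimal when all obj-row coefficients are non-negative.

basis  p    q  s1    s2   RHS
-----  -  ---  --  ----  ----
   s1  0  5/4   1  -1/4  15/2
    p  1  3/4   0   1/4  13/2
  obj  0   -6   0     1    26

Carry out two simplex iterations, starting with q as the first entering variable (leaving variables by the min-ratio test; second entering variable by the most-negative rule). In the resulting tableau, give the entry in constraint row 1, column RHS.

Ratio test on column q — row 1: (15/2)/(5/4) = 6; row 2: (13/2)/(3/4) = 26/3. Minimum is 6 at row 1 (s1 leaves); pivot element 5/4.
Divide row 1 by 5/4; eliminate column q from the other rows.
Second iteration: most negative obj-row entry is -1/5 in column s2, so s2 enters.
Ratio test on column s2 — row 1: entry -1/5 ≤ 0; row 2: 2/(2/5) = 5. Minimum is 5 at row 2 (p leaves); pivot element 2/5.
Divide row 2 by 2/5; eliminate column s2 from the other rows.
After both pivots, the entry at constraint row 1, column RHS is 7.

7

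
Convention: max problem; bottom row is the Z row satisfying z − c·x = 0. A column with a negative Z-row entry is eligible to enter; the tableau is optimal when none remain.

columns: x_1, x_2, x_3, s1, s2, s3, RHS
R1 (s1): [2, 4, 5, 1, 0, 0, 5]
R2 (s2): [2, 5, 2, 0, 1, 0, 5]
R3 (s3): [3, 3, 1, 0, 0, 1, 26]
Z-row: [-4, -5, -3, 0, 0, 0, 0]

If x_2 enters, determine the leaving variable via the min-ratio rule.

s2

Column x_2 entries and ratios — s1: 5/4 = 5/4; s2: 5/5 = 1; s3: 26/3 = 26/3.
Smallest ratio is 1 in the row of s2, so s2 leaves.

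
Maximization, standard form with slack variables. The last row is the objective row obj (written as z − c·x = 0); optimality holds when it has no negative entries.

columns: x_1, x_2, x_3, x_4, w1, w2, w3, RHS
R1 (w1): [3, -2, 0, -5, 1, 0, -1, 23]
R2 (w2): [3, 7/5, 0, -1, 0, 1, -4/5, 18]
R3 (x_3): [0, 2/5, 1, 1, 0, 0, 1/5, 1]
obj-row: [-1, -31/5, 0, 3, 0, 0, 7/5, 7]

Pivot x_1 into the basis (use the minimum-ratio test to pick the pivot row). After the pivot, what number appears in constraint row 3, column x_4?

1

Ratio test on column x_1 — row 1: 23/3 = 23/3; row 2: 18/3 = 6; row 3: entry 0 ≤ 0. Minimum is 6 at row 2 (w2 leaves); pivot element 3.
Divide row 2 by 3; eliminate column x_1 from the other rows.
Row 3 update in column x_4: 1 − 0·(-1/3) = 1.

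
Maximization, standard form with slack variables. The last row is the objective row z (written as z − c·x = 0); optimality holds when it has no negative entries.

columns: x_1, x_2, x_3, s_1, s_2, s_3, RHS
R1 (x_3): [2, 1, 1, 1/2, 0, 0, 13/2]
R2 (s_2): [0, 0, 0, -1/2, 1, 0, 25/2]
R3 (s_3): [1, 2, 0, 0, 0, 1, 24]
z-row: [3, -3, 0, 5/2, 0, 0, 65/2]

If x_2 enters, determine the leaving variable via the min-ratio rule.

Column x_2 entries and ratios — x_3: (13/2)/1 = 13/2; s_2: 0 ≤ 0, skip; s_3: 24/2 = 12.
Smallest ratio is 13/2 in the row of x_3, so x_3 leaves.

x_3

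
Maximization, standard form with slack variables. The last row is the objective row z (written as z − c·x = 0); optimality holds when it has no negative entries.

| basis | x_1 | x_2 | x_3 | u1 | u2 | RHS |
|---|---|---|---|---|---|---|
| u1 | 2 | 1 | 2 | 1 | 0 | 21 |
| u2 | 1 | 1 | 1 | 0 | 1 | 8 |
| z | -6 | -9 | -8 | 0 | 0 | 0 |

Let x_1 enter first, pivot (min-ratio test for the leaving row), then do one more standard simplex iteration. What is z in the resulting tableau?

72

Ratio test on column x_1 — row 1: 21/2 = 21/2; row 2: 8/1 = 8. Minimum is 8 at row 2 (u2 leaves); pivot element 1.
Pivot on row 2; the z-row RHS becomes 0 − (-6)·8 = 48.
Next entering variable (most negative z-row entry -3): x_2.
Ratio test on column x_2 — row 1: entry -1 ≤ 0; row 2: 8/1 = 8. Minimum is 8 at row 2 (x_1 leaves); pivot element 1.
After the second pivot the z-row RHS is 48 − (-3)·8 = 72.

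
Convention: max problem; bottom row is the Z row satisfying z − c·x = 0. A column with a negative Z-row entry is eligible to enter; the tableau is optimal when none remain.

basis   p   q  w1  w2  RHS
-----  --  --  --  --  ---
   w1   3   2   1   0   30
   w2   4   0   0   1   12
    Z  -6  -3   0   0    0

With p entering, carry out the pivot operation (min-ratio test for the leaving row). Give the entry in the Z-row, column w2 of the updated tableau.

3/2

Ratio test on column p — row 1: 30/3 = 10; row 2: 12/4 = 3. Minimum is 3 at row 2 (w2 leaves); pivot element 4.
Divide row 2 by 4; eliminate column p from the other rows.
Z-row update in column w2: 0 − (-6)·(1/4) = 3/2.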